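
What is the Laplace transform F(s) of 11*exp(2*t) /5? 11/(5*(s - 2) ) 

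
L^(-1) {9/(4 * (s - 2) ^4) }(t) 3 * t^3 * exp(2 * t) /8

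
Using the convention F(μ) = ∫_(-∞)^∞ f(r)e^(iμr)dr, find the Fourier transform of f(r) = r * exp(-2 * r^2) sqrt(2) * I * sqrt(pi) * μ * exp(-μ^2/8)/8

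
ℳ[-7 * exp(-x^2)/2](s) -7 * gamma(s/2)/4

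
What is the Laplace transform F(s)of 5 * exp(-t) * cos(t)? 5 * (s + 1)/((s + 1)^2 + 1)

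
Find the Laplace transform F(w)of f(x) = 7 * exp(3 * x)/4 7/(4 * (w - 3))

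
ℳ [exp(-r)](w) gamma(w)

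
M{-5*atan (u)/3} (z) 5*pi*sec (pi*z/2)/ (6*z)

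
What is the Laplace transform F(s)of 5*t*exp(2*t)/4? 5/(4*(s - 2)^2)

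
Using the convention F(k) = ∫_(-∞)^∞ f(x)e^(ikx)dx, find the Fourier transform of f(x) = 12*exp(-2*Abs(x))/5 48/(5*(k^2 + 4))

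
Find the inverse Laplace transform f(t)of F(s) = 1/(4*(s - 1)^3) t^2*exp(t)/8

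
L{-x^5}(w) -120/w^6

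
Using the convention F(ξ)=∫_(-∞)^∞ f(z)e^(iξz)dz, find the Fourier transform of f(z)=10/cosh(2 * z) 5 * pi/cosh(pi * ξ/4)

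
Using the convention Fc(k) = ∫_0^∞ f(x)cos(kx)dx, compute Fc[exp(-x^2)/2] sqrt(pi) * exp(-k^2/4)/4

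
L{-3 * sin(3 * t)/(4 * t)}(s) -3 * atan(3/s)/4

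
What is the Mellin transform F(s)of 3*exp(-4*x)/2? 3*gamma(s)/(2*2^(2*s))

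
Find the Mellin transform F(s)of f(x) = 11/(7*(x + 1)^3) 11*pi*(s - 2)*(s - 1)/(14*sin(pi*s))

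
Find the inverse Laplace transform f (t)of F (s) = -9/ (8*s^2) -9*t/8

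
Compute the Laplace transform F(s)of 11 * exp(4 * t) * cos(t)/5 11 * (s - 4)/(5 * ((s - 4)^2+1))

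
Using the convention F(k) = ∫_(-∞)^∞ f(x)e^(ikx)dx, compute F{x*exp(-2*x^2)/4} sqrt(2)*I*sqrt(pi)*k*exp(-k^2/8)/32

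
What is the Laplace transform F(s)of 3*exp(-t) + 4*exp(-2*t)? 3/(s + 1) + 4/(s + 2)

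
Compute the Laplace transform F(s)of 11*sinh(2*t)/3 22/(3*(s^2-4))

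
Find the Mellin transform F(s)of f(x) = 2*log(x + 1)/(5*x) -2*pi*csc(pi*s)/(5*s - 5)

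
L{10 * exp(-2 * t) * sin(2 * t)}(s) 20/((s + 2)^2 + 4)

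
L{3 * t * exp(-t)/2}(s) 3/(2 * (s+1)^2)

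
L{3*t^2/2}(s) 3/s^3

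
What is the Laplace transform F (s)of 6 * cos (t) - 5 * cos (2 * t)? 6 * s/ (s^2+1) - 5 * s/ (s^2+4)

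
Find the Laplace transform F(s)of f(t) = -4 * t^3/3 -8/s^4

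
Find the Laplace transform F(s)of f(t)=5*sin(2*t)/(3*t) 5*atan(2/s)/3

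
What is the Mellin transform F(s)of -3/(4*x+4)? -3*pi*csc(pi*s)/4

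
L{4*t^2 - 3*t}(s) 8/s^3 - 3/s^2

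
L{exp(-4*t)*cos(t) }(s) (s+4) /((s+4) ^2+1) 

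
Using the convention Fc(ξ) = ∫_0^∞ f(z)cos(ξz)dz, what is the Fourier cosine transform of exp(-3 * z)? 3/(ξ^2 + 9)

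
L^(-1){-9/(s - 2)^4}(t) -3 * t^3 * exp(2 * t)/2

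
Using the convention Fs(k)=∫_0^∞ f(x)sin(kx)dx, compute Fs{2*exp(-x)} 2*k/(k^2 + 1)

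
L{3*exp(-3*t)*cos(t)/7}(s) 3*(s + 3)/(7*((s + 3)^2 + 1))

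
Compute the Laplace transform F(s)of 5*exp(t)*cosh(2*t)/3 5*(s - 1)/(3*((s - 1)^2 - 4))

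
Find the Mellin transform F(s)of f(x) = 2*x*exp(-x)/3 2*gamma(s + 1)/3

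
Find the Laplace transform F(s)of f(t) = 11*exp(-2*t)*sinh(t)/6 11/(6*((s + 2)^2 - 1))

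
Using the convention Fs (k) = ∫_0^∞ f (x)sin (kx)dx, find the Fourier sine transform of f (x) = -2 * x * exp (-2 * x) -8 * k/ (k^2+4)^2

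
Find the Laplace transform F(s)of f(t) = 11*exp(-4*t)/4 11/(4*(s + 4))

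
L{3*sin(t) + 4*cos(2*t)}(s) 3/(s^2 + 1) + 4*s/(s^2 + 4)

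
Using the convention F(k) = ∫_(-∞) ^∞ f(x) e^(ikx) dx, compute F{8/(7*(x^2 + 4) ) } 4*pi*exp(-2*Abs(k) ) /7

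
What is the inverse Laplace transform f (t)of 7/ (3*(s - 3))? 7*exp (3*t)/3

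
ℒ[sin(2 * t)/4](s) 1/(2 * (s^2+4))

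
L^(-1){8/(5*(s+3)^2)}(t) 8*t*exp(-3*t)/5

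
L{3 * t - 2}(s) 3/s^2 - 2/s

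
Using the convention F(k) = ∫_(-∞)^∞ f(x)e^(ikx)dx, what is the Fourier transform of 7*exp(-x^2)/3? 7*sqrt(pi)*exp(-k^2/4)/3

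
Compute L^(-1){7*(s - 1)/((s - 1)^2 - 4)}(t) 7*exp(t)*cosh(2*t)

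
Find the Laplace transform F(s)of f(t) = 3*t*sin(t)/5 6*s/(5*(s^2 + 1)^2)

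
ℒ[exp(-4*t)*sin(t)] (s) 1/((s + 4)^2 + 1)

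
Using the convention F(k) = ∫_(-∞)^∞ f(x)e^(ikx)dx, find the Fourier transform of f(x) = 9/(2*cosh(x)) 9*pi/(2*cosh(pi*k/2))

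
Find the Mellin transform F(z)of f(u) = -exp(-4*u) -gamma(z)/4^z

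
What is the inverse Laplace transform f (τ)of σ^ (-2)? τ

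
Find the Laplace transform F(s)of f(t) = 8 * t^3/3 16/s^4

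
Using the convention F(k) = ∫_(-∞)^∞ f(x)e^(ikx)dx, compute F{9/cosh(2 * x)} 9 * pi/(2 * cosh(pi * k/4))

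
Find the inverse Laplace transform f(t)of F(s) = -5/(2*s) -5/2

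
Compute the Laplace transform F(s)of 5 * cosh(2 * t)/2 5 * s/(2 * (s^2 - 4))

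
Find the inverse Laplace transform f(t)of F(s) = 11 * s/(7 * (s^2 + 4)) 11 * cos(2 * t)/7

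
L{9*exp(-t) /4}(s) 9/(4*(s + 1) ) 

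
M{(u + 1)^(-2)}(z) (-pi * z + pi)/sin(pi * z)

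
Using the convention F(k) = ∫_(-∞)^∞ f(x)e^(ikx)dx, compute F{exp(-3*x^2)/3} sqrt(3)*sqrt(pi)*exp(-k^2/12)/9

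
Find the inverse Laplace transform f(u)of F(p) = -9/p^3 -9*u^2/2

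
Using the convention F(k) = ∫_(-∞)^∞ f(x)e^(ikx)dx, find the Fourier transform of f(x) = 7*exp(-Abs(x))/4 7/(2*(k^2 + 1))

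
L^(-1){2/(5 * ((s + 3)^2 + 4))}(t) exp(-3 * t) * sin(2 * t)/5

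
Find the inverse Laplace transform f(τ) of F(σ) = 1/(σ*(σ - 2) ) exp(τ)*sinh(τ) 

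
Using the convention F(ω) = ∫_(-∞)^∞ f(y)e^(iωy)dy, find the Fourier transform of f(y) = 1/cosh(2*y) pi/(2*cosh(pi*ω/4))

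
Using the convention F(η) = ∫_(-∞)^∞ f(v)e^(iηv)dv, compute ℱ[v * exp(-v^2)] I * sqrt(pi) * η * exp(-η^2/4)/2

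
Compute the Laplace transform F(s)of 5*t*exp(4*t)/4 5/(4*(s - 4)^2)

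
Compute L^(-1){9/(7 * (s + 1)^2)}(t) 9 * t * exp(-t)/7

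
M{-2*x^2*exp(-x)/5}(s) -2*gamma(s + 2)/5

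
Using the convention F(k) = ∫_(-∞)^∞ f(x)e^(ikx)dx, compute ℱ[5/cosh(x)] 5 * pi/cosh(pi * k/2)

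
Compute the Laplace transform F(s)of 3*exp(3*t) 3/(s - 3)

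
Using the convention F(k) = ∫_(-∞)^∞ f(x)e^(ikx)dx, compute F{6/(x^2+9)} 2 * pi * exp(-3 * Abs(k))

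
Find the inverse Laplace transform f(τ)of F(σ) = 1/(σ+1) exp(-τ)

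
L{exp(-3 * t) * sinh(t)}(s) 1/((s + 3)^2-1)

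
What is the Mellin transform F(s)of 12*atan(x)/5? -6*pi*sec(pi*s/2)/(5*s)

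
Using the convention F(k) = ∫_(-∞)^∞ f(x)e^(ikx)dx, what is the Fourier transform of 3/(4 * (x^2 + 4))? 3 * pi * exp(-2 * Abs(k))/8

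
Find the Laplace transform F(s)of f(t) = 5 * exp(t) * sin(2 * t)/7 10/(7 * ((s - 1)^2+4))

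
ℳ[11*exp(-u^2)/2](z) 11*gamma(z/2)/4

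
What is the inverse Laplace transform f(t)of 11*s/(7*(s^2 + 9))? 11*cos(3*t)/7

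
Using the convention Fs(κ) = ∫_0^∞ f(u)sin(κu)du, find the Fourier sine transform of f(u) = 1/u pi/2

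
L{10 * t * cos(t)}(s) 10 * (s^2 - 1)/(s^2 + 1)^2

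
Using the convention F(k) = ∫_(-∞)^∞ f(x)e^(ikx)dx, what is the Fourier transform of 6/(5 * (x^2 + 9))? 2 * pi * exp(-3 * Abs(k))/5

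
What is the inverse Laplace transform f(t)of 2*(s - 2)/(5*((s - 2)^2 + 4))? 2*exp(2*t)*cos(2*t)/5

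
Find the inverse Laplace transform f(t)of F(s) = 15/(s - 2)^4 5*t^3*exp(2*t)/2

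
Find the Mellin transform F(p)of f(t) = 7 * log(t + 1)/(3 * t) -7 * pi * csc(pi * p)/(3 * p - 3)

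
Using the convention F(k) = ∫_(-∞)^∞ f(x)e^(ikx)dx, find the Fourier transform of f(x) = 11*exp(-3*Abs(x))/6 11/(k^2 + 9)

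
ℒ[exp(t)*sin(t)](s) 1/((s - 1)^2 + 1)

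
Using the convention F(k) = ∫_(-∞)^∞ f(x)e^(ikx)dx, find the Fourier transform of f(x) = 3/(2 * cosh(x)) 3 * pi/(2 * cosh(pi * k/2))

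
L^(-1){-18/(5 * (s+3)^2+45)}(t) -6 * exp(-3 * t) * sin(3 * t)/5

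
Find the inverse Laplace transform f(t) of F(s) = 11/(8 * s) 11/8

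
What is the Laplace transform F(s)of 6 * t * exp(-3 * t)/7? 6/(7 * (s + 3)^2)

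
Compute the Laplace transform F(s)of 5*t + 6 6/s + 5/s^2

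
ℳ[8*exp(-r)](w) 8*gamma(w)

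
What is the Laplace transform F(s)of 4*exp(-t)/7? 4/(7*(s + 1))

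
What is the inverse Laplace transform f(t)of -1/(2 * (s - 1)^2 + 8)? -exp(t) * sin(2 * t)/4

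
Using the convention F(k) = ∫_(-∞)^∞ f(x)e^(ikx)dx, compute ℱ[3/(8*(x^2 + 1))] 3*pi*exp(-Abs(k))/8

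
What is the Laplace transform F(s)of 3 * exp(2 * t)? 3/(s - 2)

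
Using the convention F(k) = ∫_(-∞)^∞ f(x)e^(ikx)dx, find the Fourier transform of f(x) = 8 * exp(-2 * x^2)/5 4 * sqrt(2) * sqrt(pi) * exp(-k^2/8)/5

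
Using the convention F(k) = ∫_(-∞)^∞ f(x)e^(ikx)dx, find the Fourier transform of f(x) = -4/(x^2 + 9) -4 * pi * exp(-3 * Abs(k))/3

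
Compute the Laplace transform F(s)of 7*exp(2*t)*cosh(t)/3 7*(s - 2)/(3*((s - 2)^2 - 1))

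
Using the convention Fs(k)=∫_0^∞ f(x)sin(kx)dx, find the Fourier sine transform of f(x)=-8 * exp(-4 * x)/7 -8 * k/(7 * k^2 + 112)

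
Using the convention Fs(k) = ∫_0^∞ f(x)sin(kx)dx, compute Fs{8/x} 4 * pi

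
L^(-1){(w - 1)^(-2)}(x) x * exp(x)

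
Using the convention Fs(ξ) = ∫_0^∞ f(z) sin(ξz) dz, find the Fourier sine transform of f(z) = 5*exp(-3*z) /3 5*ξ/(3*(ξ^2 + 9) ) 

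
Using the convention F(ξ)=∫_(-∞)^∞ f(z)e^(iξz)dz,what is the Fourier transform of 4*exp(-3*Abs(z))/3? 8/(ξ^2 + 9)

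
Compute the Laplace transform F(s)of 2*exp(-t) 2/(s+1)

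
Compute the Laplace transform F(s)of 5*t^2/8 5/(4*s^3)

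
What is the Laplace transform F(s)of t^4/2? 12/s^5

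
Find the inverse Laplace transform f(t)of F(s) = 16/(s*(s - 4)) 8*exp(2*t)*sinh(2*t)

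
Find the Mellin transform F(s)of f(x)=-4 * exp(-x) -4 * gamma(s)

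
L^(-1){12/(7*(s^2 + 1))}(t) 12*sin(t)/7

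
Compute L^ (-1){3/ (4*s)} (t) 3/4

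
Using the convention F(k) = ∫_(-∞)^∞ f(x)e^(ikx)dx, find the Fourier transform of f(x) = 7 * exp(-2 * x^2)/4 7 * sqrt(2) * sqrt(pi) * exp(-k^2/8)/8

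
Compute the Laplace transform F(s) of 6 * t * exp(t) 6/(s - 1) ^2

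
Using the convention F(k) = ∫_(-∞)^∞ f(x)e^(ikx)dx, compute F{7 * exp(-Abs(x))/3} 14/(3 * (k^2 + 1))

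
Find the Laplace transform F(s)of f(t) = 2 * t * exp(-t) 2/(s + 1)^2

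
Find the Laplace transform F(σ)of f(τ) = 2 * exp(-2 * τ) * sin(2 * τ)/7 4/(7 * ((σ + 2)^2 + 4))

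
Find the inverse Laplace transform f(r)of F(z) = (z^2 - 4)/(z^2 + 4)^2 r*cos(2*r)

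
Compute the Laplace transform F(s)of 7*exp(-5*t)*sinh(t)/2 7/(2*((s + 5)^2 - 1))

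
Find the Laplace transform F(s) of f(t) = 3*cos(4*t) 3*s/(s^2 + 16) 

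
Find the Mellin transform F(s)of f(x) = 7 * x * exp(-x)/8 7 * gamma(s+1)/8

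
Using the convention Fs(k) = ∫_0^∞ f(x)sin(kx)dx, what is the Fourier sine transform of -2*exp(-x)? -2*k/(k^2 + 1)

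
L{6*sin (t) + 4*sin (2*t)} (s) 6/ (s^2 + 1) + 8/ (s^2 + 4)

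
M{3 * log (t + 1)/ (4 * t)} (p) -3 * pi * csc (pi * p)/ (4 * p - 4)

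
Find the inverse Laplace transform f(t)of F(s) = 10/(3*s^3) 5*t^2/3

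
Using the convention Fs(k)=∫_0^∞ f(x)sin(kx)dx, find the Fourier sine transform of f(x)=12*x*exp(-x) 24*k/(k^2 + 1)^2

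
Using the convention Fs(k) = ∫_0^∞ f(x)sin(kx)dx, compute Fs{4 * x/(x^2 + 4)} 2 * pi * exp(-2 * k)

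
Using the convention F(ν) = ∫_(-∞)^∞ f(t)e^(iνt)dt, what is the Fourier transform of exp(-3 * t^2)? sqrt(3) * sqrt(pi) * exp(-ν^2/12)/3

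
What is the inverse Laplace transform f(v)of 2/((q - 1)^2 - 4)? exp(v) * sinh(2 * v)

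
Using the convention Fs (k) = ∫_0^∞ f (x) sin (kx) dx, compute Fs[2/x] pi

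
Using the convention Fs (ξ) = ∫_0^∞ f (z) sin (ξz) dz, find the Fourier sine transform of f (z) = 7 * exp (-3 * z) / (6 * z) 7 * atan (ξ/3) /6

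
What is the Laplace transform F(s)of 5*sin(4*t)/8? 5/(2*(s^2+16))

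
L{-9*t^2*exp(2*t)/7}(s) -18/(7*(s - 2)^3)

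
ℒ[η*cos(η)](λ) (λ^2 - 1)/(λ^2+1)^2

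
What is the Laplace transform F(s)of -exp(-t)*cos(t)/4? (-s - 1)/(4*((s + 1)^2 + 1))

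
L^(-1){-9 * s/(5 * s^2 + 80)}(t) -9 * cos(4 * t)/5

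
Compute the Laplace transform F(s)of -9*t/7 -9/(7*s^2)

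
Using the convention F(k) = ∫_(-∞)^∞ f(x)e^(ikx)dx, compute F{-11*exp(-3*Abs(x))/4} -33/(2*k^2 + 18)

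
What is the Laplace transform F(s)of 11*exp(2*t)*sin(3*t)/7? 33/(7*((s - 2)^2 + 9))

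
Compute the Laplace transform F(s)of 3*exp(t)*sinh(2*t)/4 3/(2*((s - 1)^2 - 4))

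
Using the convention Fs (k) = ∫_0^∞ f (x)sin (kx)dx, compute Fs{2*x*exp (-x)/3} 4*k/ (3*(k^2 + 1)^2)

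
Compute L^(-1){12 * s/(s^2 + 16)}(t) 12 * cos(4 * t)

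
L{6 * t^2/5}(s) 12/(5 * s^3)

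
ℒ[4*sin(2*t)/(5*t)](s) 4*atan(2/s)/5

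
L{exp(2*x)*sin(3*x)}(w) 3/((w - 2)^2 + 9)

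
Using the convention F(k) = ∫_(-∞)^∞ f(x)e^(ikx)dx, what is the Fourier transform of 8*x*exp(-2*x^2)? sqrt(2)*I*sqrt(pi)*k*exp(-k^2/8)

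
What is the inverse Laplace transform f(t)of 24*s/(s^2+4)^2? 6*t*sin(2*t)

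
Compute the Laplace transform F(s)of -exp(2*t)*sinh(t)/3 -1/(3*(s - 2)^2-3)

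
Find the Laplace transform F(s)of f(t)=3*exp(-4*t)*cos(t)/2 3*(s+4)/(2*((s+4)^2+1))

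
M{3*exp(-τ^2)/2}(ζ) 3*gamma(ζ/2)/4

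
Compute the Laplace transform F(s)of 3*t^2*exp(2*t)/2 3/(s - 2)^3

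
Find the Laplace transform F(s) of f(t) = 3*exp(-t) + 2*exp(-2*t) 3/(s + 1) + 2/(s + 2) 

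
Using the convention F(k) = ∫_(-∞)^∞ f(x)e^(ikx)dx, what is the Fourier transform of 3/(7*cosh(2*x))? 3*pi/(14*cosh(pi*k/4))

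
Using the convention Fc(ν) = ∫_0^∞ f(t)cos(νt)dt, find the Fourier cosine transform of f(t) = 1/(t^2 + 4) pi*exp(-2*ν)/4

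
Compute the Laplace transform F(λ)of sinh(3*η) 3/(λ^2 - 9)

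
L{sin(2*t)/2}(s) 1/(s^2 + 4)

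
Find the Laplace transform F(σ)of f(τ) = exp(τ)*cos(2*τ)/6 (σ - 1)/(6*((σ - 1)^2 + 4))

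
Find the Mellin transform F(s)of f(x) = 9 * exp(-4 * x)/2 9 * gamma(s)/(2 * 2^(2 * s))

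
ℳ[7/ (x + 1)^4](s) 7*gamma (s)*gamma (4 - s)/6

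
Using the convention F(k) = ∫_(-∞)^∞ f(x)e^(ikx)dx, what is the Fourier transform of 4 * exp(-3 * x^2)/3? 4 * sqrt(3) * sqrt(pi) * exp(-k^2/12)/9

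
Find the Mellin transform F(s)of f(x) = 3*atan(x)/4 -3*pi*sec(pi*s/2)/(8*s)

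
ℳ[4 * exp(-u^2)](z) 2 * gamma(z/2)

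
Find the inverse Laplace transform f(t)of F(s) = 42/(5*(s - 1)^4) 7*t^3*exp(t)/5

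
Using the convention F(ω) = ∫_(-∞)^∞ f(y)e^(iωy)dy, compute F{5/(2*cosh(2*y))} 5*pi/(4*cosh(pi*ω/4))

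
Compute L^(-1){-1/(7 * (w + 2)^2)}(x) -x * exp(-2 * x)/7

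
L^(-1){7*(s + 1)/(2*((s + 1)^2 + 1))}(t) 7*exp(-t)*cos(t)/2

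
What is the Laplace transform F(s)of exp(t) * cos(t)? (s - 1)/((s - 1)^2 + 1)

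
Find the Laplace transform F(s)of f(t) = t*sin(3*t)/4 3*s/(2*(s^2 + 9)^2)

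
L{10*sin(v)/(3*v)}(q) 10*atan(1/q)/3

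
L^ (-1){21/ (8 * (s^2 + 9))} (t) 7 * sin (3 * t)/8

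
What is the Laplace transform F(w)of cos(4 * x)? w/(w^2+16)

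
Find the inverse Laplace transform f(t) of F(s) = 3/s 3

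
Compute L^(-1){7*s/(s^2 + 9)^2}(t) 7*t*sin(3*t)/6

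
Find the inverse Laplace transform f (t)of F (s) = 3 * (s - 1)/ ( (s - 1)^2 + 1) 3 * exp (t) * cos (t)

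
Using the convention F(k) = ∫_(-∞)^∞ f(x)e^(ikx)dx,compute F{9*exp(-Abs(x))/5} 18/(5*(k^2 + 1))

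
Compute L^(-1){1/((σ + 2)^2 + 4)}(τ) exp(-2*τ)*sin(2*τ)/2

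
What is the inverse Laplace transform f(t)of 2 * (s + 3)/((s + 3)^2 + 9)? 2 * exp(-3 * t) * cos(3 * t)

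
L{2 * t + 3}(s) 3/s + 2/s^2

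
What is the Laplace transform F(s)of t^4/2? 12/s^5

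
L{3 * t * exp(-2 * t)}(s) 3/(s + 2)^2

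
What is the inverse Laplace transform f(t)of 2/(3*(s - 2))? 2*exp(2*t)/3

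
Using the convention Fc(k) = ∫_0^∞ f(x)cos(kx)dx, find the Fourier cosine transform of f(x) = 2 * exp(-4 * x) 8/(k^2 + 16)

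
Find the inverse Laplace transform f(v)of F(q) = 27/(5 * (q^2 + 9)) 9 * sin(3 * v)/5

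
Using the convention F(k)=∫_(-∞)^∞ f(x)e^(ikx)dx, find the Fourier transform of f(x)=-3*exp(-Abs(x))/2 -3/(k^2 + 1)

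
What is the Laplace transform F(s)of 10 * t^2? 20/s^3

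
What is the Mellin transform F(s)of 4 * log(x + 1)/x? -4 * pi * csc(pi * s)/(s - 1)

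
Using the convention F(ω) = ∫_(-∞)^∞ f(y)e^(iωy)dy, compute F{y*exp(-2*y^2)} sqrt(2)*I*sqrt(pi)*ω*exp(-ω^2/8)/8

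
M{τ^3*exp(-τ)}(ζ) gamma(ζ + 3)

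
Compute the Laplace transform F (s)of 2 2/s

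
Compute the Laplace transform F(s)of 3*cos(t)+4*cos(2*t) 3*s/(s^2+1)+4*s/(s^2+4)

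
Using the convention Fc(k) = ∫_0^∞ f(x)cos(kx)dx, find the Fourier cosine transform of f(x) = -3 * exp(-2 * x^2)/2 -3 * sqrt(2) * sqrt(pi) * exp(-k^2/8)/8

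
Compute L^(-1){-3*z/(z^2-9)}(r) -3*cosh(3*r)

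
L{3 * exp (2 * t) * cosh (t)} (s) 3 * (s - 2)/ ( (s - 2)^2 - 1)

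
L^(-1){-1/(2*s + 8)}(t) -exp(-4*t)/2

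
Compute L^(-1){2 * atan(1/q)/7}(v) 2 * sin(v)/(7 * v)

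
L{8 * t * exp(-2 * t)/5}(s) 8/(5 * (s + 2)^2)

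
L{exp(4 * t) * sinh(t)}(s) 1/((s - 4)^2-1)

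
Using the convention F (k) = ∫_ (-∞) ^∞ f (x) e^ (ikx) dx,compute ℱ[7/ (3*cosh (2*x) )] 7*pi/ (6*cosh (pi*k/4) ) 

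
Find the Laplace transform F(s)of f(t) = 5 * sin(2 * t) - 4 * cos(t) 10/(s^2 + 4) - 4 * s/(s^2 + 1)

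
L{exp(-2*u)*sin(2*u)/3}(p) 2/(3*((p + 2)^2 + 4))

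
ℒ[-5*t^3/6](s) -5/s^4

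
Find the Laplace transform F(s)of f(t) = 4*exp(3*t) 4/(s - 3)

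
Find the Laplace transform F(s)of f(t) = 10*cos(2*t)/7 10*s/(7*(s^2 + 4))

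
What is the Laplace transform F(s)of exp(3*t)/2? 1/(2*(s - 3))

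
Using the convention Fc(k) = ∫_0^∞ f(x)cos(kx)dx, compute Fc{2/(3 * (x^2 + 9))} pi * exp(-3 * k)/9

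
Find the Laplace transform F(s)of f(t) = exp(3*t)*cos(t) (s - 3)/((s - 3)^2 + 1)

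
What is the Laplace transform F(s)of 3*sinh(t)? 3/(s^2-1)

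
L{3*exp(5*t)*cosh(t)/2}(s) 3*(s - 5)/(2*((s - 5)^2 - 1))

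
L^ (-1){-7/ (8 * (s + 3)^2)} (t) -7 * t * exp (-3 * t)/8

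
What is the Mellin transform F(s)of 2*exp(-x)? 2*gamma(s)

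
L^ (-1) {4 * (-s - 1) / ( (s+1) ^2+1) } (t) -4 * exp (-t) * cos (t) 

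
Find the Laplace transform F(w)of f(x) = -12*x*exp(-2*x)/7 -12/(7*(w + 2)^2)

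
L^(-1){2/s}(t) 2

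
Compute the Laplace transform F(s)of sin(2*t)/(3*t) atan(2/s)/3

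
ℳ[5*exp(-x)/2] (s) 5*gamma(s)/2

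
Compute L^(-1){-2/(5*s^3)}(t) -t^2/5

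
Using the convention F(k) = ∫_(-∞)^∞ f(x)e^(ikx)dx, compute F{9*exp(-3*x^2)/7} 3*sqrt(3)*sqrt(pi)*exp(-k^2/12)/7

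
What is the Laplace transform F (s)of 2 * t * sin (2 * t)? 8 * s/ (s^2 + 4)^2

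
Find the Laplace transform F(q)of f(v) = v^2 2/q^3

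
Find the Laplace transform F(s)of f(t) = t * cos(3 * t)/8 (s^2 - 9)/(8 * (s^2+9)^2)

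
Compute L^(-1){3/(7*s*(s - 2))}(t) 3*exp(t)*sinh(t)/7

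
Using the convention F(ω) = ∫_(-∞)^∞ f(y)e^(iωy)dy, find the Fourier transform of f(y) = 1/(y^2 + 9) pi * exp(-3 * Abs(ω))/3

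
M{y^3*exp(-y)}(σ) gamma(σ + 3)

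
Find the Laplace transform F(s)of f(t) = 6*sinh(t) 6/(s^2 - 1)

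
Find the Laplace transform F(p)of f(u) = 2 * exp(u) 2/(p - 1)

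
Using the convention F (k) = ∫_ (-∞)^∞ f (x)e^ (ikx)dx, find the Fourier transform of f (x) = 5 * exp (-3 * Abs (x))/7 30/ (7 * (k^2+9))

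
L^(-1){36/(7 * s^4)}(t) 6 * t^3/7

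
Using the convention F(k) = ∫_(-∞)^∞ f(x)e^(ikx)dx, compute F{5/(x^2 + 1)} 5*pi*exp(-Abs(k))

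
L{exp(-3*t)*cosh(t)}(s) (s+3)/((s+3)^2 - 1)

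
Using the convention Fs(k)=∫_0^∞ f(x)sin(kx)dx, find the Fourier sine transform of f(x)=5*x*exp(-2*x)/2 10*k/(k^2+4)^2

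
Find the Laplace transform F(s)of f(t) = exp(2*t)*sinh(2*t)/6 1/(3*s*(s - 4))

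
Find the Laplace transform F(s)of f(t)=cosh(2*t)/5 s/(5*(s^2 - 4))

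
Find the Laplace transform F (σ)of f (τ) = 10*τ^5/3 400/σ^6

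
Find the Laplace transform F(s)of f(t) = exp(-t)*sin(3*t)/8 3/(8*((s + 1)^2 + 9))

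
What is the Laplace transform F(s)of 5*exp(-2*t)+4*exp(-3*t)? 5/(s+2)+4/(s+3)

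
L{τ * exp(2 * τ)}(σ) (σ - 2)^(-2)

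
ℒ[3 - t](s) 3/s - 1/s^2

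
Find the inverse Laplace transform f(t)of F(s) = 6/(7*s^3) 3*t^2/7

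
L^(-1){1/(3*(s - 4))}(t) exp(4*t)/3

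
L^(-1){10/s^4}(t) 5*t^3/3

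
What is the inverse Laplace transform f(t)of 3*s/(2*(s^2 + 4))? 3*cos(2*t)/2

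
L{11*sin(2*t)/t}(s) 11*atan(2/s)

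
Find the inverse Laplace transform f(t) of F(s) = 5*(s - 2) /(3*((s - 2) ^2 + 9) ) 5*exp(2*t)*cos(3*t) /3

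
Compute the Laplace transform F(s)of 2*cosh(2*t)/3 2*s/(3*(s^2 - 4))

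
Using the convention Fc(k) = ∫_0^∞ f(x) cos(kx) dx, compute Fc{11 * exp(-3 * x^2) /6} 11 * sqrt(3) * sqrt(pi) * exp(-k^2/12) /36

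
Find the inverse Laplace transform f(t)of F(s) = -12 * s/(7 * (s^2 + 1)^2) -6 * t * sin(t)/7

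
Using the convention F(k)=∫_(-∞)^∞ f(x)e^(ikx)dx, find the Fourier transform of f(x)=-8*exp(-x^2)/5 -8*sqrt(pi)*exp(-k^2/4)/5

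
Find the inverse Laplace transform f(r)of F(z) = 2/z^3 r^2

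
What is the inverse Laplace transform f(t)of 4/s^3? 2 * t^2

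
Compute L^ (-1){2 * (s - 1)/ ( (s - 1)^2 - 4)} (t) 2 * exp (t) * cosh (2 * t)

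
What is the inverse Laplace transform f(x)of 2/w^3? x^2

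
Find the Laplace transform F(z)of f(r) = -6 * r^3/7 -36/(7 * z^4)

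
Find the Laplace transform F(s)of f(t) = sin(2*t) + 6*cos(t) 6*s/(s^2 + 1) + 2/(s^2 + 4)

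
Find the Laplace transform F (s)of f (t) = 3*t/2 3/ (2*s^2)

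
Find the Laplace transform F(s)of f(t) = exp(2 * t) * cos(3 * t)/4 (s - 2)/(4 * ((s - 2)^2 + 9))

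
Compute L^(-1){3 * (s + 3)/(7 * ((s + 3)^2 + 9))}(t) 3 * exp(-3 * t) * cos(3 * t)/7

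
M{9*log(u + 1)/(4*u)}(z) -9*pi*csc(pi*z)/(4*z - 4)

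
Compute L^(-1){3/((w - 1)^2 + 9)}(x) exp(x)*sin(3*x)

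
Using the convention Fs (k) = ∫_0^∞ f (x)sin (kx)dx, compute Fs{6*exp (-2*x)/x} 6*atan (k/2)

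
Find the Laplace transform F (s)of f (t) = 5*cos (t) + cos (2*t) 5*s/ (s^2 + 1) + s/ (s^2 + 4)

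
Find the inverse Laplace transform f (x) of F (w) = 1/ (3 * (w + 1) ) exp (-x) /3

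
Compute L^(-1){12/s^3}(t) 6*t^2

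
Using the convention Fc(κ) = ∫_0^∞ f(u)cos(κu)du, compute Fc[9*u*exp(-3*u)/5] 9*(9 - κ^2)/(5*(κ^2 + 9)^2)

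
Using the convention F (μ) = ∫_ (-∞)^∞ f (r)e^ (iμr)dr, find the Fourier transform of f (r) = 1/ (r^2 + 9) pi * exp (-3 * Abs (μ))/3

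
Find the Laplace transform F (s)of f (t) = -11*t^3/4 -33/ (2*s^4)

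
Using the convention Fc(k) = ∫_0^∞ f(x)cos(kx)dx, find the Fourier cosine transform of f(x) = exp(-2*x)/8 1/(4*(k^2 + 4))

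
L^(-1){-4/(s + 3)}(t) -4*exp(-3*t)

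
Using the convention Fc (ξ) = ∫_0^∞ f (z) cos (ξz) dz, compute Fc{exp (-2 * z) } 2/ (ξ^2 + 4) 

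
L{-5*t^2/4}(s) -5/(2*s^3) 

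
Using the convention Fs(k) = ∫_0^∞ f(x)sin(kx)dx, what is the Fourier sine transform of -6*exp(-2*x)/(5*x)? -6*atan(k/2)/5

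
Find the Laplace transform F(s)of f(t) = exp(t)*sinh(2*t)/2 1/((s - 1)^2 - 4)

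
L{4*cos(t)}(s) 4*s/(s^2 + 1)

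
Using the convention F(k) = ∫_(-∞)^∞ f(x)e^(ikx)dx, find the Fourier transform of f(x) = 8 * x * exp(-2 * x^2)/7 sqrt(2) * I * sqrt(pi) * k * exp(-k^2/8)/7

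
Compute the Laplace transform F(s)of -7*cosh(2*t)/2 -7*s/(2*s^2 - 8)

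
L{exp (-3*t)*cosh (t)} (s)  (s + 3)/ ( (s + 3)^2-1)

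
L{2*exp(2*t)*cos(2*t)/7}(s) 2*(s - 2)/(7*((s - 2)^2+4))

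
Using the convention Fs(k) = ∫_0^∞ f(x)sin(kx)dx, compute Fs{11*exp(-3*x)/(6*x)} 11*atan(k/3)/6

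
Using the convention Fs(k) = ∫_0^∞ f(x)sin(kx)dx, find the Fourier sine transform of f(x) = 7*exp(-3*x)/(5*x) 7*atan(k/3)/5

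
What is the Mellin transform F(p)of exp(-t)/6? gamma(p)/6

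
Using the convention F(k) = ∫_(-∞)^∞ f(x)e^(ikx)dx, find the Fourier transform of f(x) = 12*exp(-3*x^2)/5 4*sqrt(3)*sqrt(pi)*exp(-k^2/12)/5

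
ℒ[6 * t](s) 6/s^2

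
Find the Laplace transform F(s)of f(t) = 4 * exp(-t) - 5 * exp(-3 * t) 4/(s + 1) - 5/(s + 3)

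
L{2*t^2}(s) 4/s^3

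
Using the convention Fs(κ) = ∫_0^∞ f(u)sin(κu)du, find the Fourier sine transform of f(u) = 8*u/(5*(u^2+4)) 4*pi*exp(-2*κ)/5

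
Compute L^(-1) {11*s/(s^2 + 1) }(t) 11*cos(t) 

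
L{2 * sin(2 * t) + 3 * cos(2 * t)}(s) 4/(s^2 + 4) + 3 * s/(s^2 + 4)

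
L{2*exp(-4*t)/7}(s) 2/(7*(s + 4))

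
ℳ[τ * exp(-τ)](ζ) gamma(ζ + 1)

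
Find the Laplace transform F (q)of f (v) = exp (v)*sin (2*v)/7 2/ (7*( (q - 1)^2 + 4))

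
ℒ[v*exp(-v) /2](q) 1/(2*(q + 1) ^2) 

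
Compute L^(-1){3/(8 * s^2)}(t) 3 * t/8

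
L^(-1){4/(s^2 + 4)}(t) 2*sin(2*t)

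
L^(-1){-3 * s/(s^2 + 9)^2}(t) -t * sin(3 * t)/2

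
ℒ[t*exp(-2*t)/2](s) 1/(2*(s + 2)^2)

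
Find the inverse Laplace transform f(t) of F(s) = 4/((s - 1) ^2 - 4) 2*exp(t)*sinh(2*t) 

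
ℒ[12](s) 12/s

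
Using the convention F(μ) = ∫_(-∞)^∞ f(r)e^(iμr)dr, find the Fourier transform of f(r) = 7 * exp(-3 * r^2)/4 7 * sqrt(3) * sqrt(pi) * exp(-μ^2/12)/12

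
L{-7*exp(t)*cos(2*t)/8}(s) 7*(1 - s)/(8*((s - 1)^2+4))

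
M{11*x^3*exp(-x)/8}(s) 11*gamma(s + 3)/8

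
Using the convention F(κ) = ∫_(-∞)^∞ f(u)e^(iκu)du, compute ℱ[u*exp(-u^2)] I*sqrt(pi)*κ*exp(-κ^2/4)/2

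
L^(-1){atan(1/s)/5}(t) sin(t)/(5*t)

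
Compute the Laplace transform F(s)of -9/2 -9/(2 * s)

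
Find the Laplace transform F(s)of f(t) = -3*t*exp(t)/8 -3/(8*(s - 1)^2)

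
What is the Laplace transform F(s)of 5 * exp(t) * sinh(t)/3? 5/(3 * s * (s - 2))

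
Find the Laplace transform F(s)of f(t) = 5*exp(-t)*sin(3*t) 15/((s+1)^2+9)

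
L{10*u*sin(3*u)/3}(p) 20*p/(p^2 + 9)^2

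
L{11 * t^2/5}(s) 22/(5 * s^3)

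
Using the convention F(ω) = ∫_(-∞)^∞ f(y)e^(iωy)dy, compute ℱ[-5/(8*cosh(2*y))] -5*pi/(16*cosh(pi*ω/4))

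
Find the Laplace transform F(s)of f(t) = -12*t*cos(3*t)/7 12*(9 - s^2)/(7*(s^2 + 9)^2)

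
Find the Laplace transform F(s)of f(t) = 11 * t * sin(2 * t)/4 11 * s/(s^2 + 4)^2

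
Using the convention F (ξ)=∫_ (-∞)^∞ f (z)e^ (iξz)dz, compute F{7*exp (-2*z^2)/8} 7*sqrt (2)*sqrt (pi)*exp (-ξ^2/8)/16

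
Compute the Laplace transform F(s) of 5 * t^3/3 10/s^4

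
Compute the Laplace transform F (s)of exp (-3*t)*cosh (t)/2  (s + 3)/ (2*( (s + 3)^2 - 1))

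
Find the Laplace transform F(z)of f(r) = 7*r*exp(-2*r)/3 7/(3*(z + 2)^2)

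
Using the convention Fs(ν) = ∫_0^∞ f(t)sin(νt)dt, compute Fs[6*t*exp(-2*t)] 24*ν/(ν^2 + 4)^2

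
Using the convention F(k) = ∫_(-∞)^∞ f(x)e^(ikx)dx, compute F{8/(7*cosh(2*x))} 4*pi/(7*cosh(pi*k/4))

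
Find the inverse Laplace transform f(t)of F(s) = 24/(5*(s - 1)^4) 4*t^3*exp(t)/5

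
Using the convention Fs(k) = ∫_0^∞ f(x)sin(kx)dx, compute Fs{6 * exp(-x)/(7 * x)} 6 * atan(k)/7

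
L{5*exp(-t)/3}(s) 5/(3*(s + 1))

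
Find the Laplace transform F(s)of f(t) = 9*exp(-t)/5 9/(5*(s + 1))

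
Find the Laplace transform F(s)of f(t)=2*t 2/s^2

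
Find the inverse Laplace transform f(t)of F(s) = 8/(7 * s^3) 4 * t^2/7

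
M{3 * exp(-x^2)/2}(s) 3 * gamma(s/2)/4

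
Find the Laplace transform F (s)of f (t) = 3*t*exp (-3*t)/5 3/ (5*(s+3)^2)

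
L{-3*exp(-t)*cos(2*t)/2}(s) 3*(-s - 1)/(2*((s + 1)^2 + 4))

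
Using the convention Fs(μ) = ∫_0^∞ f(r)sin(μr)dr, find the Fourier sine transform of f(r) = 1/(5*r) pi/10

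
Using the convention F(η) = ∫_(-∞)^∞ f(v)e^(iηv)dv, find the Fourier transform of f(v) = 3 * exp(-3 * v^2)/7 sqrt(3) * sqrt(pi) * exp(-η^2/12)/7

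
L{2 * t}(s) 2/s^2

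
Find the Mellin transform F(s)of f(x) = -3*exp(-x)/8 -3*gamma(s)/8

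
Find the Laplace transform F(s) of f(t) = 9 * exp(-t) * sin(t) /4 9/(4 * ((s + 1) ^2 + 1) ) 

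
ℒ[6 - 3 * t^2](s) 6/s - 6/s^3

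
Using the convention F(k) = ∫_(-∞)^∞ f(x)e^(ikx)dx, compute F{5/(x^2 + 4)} 5 * pi * exp(-2 * Abs(k))/2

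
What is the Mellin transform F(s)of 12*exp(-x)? 12*gamma(s)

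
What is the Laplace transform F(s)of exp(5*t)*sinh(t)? 1/((s - 5)^2-1)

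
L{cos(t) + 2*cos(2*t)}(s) 2*s/(s^2 + 4) + s/(s^2 + 1)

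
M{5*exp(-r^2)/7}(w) 5*gamma(w/2)/14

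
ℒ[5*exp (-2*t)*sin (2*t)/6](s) 5/ (3*( (s + 2)^2 + 4))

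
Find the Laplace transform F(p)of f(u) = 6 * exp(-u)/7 6/(7 * (p + 1))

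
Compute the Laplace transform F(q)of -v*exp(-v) -1/(q + 1)^2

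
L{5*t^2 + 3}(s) 10/s^3 + 3/s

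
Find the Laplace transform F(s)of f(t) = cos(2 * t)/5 s/(5 * (s^2+4))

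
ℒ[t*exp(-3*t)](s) (s + 3)^(-2)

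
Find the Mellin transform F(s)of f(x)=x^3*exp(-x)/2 gamma(s + 3)/2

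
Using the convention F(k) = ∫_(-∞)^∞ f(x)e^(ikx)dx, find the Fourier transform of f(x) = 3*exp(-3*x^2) sqrt(3)*sqrt(pi)*exp(-k^2/12)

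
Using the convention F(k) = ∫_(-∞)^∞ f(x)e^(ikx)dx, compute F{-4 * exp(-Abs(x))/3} -8/(3 * k^2 + 3)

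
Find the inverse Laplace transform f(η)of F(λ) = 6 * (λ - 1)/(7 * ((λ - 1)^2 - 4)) 6 * exp(η) * cosh(2 * η)/7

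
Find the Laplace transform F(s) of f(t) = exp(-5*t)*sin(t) 1/((s + 5) ^2 + 1) 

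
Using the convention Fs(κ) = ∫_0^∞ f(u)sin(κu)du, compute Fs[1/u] pi/2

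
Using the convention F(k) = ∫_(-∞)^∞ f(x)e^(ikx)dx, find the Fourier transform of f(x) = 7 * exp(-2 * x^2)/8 7 * sqrt(2) * sqrt(pi) * exp(-k^2/8)/16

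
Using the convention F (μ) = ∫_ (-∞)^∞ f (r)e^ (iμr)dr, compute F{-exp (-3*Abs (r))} -6/ (μ^2 + 9)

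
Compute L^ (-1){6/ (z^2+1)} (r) 6*sin (r)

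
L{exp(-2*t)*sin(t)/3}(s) 1/(3*((s+2)^2+1))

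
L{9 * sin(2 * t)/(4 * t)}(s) 9 * atan(2/s)/4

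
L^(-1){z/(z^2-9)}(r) cosh(3 * r)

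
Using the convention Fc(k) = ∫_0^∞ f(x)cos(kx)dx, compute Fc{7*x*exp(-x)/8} 7*(1 - k^2)/(8*(k^2 + 1)^2)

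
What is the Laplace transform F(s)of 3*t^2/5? 6/(5*s^3)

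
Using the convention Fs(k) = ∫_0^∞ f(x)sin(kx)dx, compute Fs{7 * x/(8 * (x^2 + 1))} 7 * pi * exp(-k)/16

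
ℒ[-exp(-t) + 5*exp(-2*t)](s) 5/(s + 2) - 1/(s + 1)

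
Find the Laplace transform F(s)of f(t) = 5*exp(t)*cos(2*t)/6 5*(s - 1)/(6*((s - 1)^2 + 4))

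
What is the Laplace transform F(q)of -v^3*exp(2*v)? -6/(q - 2)^4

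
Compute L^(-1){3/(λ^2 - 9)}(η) sinh(3*η)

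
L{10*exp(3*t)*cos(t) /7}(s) 10*(s - 3) /(7*((s - 3) ^2 + 1) ) 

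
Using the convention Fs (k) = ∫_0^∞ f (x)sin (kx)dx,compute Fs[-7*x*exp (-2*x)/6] -14*k/ (3*(k^2+4)^2)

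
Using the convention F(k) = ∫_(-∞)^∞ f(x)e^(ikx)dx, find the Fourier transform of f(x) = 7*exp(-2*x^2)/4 7*sqrt(2)*sqrt(pi)*exp(-k^2/8)/8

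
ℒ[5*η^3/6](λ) 5/λ^4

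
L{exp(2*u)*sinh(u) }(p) 1/((p - 2) ^2 - 1) 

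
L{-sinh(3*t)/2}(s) -3/(2*s^2 - 18)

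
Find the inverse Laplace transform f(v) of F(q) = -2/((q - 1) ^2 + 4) -exp(v)*sin(2*v) 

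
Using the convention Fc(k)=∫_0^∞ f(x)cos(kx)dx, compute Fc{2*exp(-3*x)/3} 2/(k^2 + 9)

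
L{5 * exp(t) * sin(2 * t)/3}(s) 10/(3 * ((s - 1)^2+4))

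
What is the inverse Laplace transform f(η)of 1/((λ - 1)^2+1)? exp(η) * sin(η)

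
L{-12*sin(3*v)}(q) -36/(q^2 + 9)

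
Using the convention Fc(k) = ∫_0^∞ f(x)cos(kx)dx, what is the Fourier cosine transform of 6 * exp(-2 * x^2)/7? 3 * sqrt(2) * sqrt(pi) * exp(-k^2/8)/14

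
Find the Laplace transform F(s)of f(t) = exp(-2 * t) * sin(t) 1/((s + 2)^2 + 1)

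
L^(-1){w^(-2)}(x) x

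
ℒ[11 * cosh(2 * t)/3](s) 11 * s/(3 * (s^2-4))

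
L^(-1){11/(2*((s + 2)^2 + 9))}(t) 11*exp(-2*t)*sin(3*t)/6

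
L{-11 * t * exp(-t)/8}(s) -11/(8 * (s + 1)^2)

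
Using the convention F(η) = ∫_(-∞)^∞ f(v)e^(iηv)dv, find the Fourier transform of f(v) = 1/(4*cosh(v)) pi/(4*cosh(pi*η/2))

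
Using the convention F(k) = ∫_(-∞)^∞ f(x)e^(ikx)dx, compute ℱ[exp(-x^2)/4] sqrt(pi) * exp(-k^2/4)/4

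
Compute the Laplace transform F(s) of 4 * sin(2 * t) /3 8/(3 * (s^2 + 4) ) 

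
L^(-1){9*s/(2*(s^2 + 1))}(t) 9*cos(t)/2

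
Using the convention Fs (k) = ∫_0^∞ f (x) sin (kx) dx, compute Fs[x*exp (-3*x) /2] 3*k/ (k^2 + 9) ^2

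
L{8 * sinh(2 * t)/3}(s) 16/(3 * (s^2-4))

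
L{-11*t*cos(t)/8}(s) 11*(1 - s^2)/(8*(s^2 + 1)^2)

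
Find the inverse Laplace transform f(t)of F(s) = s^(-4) t^3/6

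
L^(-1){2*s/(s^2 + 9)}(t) 2*cos(3*t)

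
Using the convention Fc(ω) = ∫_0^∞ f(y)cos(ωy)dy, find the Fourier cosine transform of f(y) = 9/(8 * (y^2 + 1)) 9 * pi * exp(-ω)/16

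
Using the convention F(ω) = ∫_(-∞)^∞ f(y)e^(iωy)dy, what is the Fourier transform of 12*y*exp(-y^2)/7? 6*I*sqrt(pi)*ω*exp(-ω^2/4)/7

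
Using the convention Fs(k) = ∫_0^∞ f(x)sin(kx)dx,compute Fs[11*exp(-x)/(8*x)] 11*atan(k)/8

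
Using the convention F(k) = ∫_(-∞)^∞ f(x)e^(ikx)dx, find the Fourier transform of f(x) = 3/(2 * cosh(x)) 3 * pi/(2 * cosh(pi * k/2))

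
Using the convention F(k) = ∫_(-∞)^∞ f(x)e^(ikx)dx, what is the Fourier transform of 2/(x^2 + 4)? pi*exp(-2*Abs(k))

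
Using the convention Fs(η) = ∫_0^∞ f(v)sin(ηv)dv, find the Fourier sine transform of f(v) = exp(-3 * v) η/(η^2 + 9)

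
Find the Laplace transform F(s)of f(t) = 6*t 6/s^2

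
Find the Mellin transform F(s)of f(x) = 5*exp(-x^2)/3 5*gamma(s/2)/6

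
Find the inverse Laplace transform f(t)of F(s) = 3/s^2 3*t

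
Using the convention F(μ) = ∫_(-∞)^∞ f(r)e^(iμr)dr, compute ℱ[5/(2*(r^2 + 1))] 5*pi*exp(-Abs(μ))/2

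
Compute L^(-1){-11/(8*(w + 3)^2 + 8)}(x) -11*exp(-3*x)*sin(x)/8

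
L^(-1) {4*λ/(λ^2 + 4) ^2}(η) η*sin(2*η) 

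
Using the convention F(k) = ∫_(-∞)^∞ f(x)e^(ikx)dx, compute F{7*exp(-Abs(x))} 14/(k^2 + 1)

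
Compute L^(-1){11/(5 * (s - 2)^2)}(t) 11 * t * exp(2 * t)/5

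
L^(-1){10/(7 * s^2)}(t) 10 * t/7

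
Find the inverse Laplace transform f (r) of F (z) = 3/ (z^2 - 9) sinh (3 * r) 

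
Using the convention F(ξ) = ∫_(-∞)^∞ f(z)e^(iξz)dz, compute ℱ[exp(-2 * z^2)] sqrt(2) * sqrt(pi) * exp(-ξ^2/8)/2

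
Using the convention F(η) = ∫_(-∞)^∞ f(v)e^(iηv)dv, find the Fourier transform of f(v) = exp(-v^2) sqrt(pi)*exp(-η^2/4)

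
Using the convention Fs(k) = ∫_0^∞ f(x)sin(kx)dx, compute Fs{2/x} pi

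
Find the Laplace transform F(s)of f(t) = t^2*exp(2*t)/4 1/(2*(s - 2)^3)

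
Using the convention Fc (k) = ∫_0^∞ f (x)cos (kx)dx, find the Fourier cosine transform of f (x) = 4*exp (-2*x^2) sqrt (2)*sqrt (pi)*exp (-k^2/8)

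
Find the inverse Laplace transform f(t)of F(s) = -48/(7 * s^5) -2 * t^4/7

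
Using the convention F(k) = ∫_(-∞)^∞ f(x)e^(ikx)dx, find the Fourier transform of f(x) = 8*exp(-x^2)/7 8*sqrt(pi)*exp(-k^2/4)/7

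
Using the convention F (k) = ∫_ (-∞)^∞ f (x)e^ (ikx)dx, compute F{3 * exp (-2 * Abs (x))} 12/ (k^2 + 4)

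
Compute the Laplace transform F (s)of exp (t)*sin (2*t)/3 2/ (3*( (s - 1)^2 + 4))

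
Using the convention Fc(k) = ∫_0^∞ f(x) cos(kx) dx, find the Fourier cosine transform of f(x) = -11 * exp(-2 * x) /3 -22/(3 * k^2+12) 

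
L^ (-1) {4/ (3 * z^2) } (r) 4 * r/3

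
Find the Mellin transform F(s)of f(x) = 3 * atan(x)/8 -3 * pi * sec(pi * s/2)/(16 * s)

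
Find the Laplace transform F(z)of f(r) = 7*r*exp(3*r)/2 7/(2*(z - 3)^2)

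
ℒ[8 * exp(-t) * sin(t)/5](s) 8/(5 * ((s + 1)^2 + 1))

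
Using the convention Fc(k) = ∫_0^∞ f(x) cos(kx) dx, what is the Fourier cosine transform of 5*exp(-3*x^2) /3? 5*sqrt(3)*sqrt(pi)*exp(-k^2/12) /18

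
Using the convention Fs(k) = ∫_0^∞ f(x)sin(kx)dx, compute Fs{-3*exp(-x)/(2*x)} -3*atan(k)/2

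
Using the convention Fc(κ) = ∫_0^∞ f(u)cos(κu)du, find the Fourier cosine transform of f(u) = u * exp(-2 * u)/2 (4 - κ^2)/(2 * (κ^2+4)^2)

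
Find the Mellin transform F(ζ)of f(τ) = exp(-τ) gamma(ζ)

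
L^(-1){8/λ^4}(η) 4 * η^3/3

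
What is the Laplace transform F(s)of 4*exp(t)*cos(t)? 4*(s - 1)/((s - 1)^2 + 1)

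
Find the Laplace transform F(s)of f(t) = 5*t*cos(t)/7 5*(s^2 - 1)/(7*(s^2 + 1)^2)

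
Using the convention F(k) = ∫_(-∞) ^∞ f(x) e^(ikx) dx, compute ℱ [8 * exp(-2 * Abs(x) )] 32/(k^2+4) 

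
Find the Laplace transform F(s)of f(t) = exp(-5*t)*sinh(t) 1/((s + 5)^2-1)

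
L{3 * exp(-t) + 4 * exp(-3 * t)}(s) 3/(s + 1) + 4/(s + 3)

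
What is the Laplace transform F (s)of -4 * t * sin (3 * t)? -24 * s/ (s^2 + 9)^2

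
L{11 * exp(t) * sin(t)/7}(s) 11/(7 * ((s - 1)^2 + 1))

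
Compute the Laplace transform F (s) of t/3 1/ (3 * s^2) 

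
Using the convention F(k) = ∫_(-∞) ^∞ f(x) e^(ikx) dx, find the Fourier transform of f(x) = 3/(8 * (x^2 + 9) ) pi * exp(-3 * Abs(k) ) /8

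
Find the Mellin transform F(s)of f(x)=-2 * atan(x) pi * sec(pi * s/2)/s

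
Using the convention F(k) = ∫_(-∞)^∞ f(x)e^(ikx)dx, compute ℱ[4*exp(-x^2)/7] 4*sqrt(pi)*exp(-k^2/4)/7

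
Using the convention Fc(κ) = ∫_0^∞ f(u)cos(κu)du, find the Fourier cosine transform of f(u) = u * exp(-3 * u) (9 - κ^2)/(κ^2 + 9)^2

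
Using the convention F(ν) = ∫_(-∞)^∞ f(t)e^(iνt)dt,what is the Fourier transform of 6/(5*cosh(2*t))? 3*pi/(5*cosh(pi*ν/4))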